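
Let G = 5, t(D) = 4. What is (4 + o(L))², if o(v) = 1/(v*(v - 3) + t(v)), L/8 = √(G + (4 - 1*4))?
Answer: 1160015501/72386064 + 11353*√5/6032172 ≈ 16.030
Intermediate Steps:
L = 8*√5 (L = 8*√(5 + (4 - 1*4)) = 8*√(5 + (4 - 4)) = 8*√(5 + 0) = 8*√5 ≈ 17.889)
o(v) = 1/(4 + v*(-3 + v)) (o(v) = 1/(v*(v - 3) + 4) = 1/(v*(-3 + v) + 4) = 1/(4 + v*(-3 + v)))
(4 + o(L))² = (4 + 1/(4 + (8*√5)² - 24*√5))² = (4 + 1/(4 + 320 - 24*√5))² = (4 + 1/(324 - 24*√5))²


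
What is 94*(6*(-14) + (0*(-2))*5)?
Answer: -7896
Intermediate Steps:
94*(6*(-14) + (0*(-2))*5) = 94*(-84 + 0*5) = 94*(-84 + 0) = 94*(-84) = -7896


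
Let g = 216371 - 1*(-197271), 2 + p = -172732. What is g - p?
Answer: 586376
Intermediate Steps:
p = -172734 (p = -2 - 172732 = -172734)
g = 413642 (g = 216371 + 197271 = 413642)
g - p = 413642 - 1*(-172734) = 413642 + 172734 = 586376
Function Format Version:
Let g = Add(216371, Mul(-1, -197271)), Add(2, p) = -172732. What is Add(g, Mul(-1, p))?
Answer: 586376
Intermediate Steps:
p = -172734 (p = Add(-2, -172732) = -172734)
g = 413642 (g = Add(216371, 197271) = 413642)
Add(g, Mul(-1, p)) = Add(413642, Mul(-1, -172734)) = Add(413642, 172734) = 586376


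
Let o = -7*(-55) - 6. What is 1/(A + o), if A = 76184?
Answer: 1/76563 ≈ 1.3061e-5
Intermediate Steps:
o = 379 (o = 385 - 6 = 379)
1/(A + o) = 1/(76184 + 379) = 1/76563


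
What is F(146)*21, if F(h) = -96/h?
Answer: -1008/73 ≈ -13.808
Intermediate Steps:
F(146)*21 = -96/146*21 = -96*1/146*21 = -48/73*21 = -1008/73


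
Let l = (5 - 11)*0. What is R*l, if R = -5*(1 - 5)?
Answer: 0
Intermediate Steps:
l = 0 (l = -6*0 = 0)
R = 20 (R = -5*(-4) = 20)
R*l = 20*0 = 0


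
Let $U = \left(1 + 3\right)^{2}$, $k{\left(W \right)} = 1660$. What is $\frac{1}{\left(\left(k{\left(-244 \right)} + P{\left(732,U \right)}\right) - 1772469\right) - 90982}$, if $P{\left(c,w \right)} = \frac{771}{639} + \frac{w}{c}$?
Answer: $- \frac{12993}{24190234502} \approx -5.3712 \cdot 10^{-7}$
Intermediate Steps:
$U = 16$ ($U = 4^{2} = 16$)
$P{\left(c,w \right)} = \frac{257}{213} + \frac{w}{c}$ ($P{\left(c,w \right)} = 771 \cdot \frac{1}{639} + \frac{w}{c} = \frac{257}{213} + \frac{w}{c}$)
$\frac{1}{\left(\left(k{\left(-244 \right)} + P{\left(732,U \right)}\right) - 1772469\right) - 90982} = \frac{1}{\left(\left(1660 + \left(\frac{257}{213} + \frac{16}{732}\right)\right) - 1772469\right) - 90982} = \frac{1}{\left(\left(1660 + \left(\frac{257}{213} + 16 \cdot \frac{1}{732}\right)\right) - 1772469\right) + \left(-767404 + 676422\right)} = \frac{1}{\left(\left(1660 + \left(\frac{257}{213} + \frac{4}{183}\right)\right) - 1772469\right) - 90982} = \frac{1}{\left(\left(1660 + \frac{15961}{12993}\right) - 1772469\right) - 90982} = \frac{1}{\left(\frac{21584341}{12993} - 1772469\right) - 90982} = \frac{1}{- \frac{23008105376}{12993} - 90982} = \frac{1}{- \frac{24190234502}{12993}} = - \frac{12993}{24190234502}$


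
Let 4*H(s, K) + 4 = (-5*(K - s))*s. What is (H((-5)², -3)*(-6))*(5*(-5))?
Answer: 131100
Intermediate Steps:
H(s, K) = -1 + s*(-5*K + 5*s)/4 (H(s, K) = -1 + ((-5*(K - s))*s)/4 = -1 + ((-5*K + 5*s)*s)/4 = -1 + (s*(-5*K + 5*s))/4 = -1 + s*(-5*K + 5*s)/4)
(H((-5)², -3)*(-6))*(5*(-5)) = ((-1 + 5*((-5)²)²/4 - 5/4*(-3)*(-5)²)*(-6))*(5*(-5)) = ((-1 + (5/4)*25² - 5/4*(-3)*25)*(-6))*(-25) = ((-1 + (5/4)*625 + 375/4)*(-6))*(-25) = ((-1 + 3125/4 + 375/4)*(-6))*(-25) = (874*(-6))*(-25) = -5244*(-25) = 131100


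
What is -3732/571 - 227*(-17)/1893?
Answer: -4861187/1080903 ≈ -4.4973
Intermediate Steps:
-3732/571 - 227*(-17)/1893 = -3732*1/571 + 3859*(1/1893) = -3732/571 + 3859/1893 = -4861187/1080903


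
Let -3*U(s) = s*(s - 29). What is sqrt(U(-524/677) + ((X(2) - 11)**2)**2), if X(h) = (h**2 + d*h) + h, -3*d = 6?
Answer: sqrt(3003575813)/677 ≈ 80.953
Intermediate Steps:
d = -2 (d = -1/3*6 = -2)
X(h) = h**2 - h (X(h) = (h**2 - 2*h) + h = h**2 - h)
U(s) = -s*(-29 + s)/3 (U(s) = -s*(s - 29)/3 = -s*(-29 + s)/3)
sqrt(U(-524/677) + ((X(2) - 11)**2)**2) = sqrt((-524/677)*(29 - (-524)/677)/3 + ((2*(-1 + 2) - 11)**2)**2) = sqrt((-524*1/677)*(29 - (-524)/677)/3 + ((2*1 - 11)**2)**2) = sqrt((1/3)*(-524/677)*(29 - 1*(-524/677)) + ((2 - 11)**2)**2) = sqrt((1/3)*(-524/677)*(29 + 524/677) + ((-9)**2)**2) = sqrt((1/3)*(-524/677)*(20157/677) + 81**2) = sqrt(-3520756/458329 + 6561) = sqrt(3003575813/458329) = sqrt(3003575813)/677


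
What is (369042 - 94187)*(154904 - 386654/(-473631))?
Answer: 20165485526603690/473631 ≈ 4.2576e+10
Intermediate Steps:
(369042 - 94187)*(154904 - 386654/(-473631)) = 274855*(154904 - 386654*(-1/473631)) = 274855*(154904 + 386654/473631) = 274855*(73367723078/473631) = 20165485526603690/473631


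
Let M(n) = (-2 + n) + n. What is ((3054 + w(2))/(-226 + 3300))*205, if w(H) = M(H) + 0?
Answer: 313240/1537 ≈ 203.80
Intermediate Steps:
M(n) = -2 + 2*n
w(H) = -2 + 2*H (w(H) = (-2 + 2*H) + 0 = -2 + 2*H)
((3054 + w(2))/(-226 + 3300))*205 = ((3054 + (-2 + 2*2))/(-226 + 3300))*205 = ((3054 + (-2 + 4))/3074)*205 = ((3054 + 2)*(1/3074))*205 = (3056*(1/3074))*205 = (1528/1537)*205 = 313240/1537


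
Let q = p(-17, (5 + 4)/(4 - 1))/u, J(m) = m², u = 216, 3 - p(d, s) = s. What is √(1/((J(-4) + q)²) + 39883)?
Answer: √10210049/16 ≈ 199.71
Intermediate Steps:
p(d, s) = 3 - s
q = 0 (q = (3 - (5 + 4)/(4 - 1))/216 = (3 - 9/3)*(1/216) = (3 - 1*3)*(1/216) = (3 - 3)*(1/216) = 0*(1/216) = 0)
√(1/((J(-4) + q)²) + 39883) = √(1/(((-4)² + 0)²) + 39883) = √(1/((16 + 0)²) + 39883) = √(1/(16²) + 39883) = √(1/256 + 39883) = √(10210049/256) = √10210049/16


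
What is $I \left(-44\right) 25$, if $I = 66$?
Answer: $-72600$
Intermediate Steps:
$I \left(-44\right) 25 = 66 \left(-44\right) 25 = \left(-2904\right) 25 = -72600$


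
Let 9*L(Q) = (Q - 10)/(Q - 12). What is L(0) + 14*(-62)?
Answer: -46867/54 ≈ -867.91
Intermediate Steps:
L(Q) = (-10 + Q)/(9*(-12 + Q)) (L(Q) = ((Q - 10)/(Q - 12))/9 = ((-10 + Q)/(-12 + Q))/9 = (-10 + Q)/(9*(-12 + Q)))
L(0) + 14*(-62) = (-10 + 0)/(9*(-12 + 0)) + 14*(-62) = (⅑)*(-10)/(-12) - 868 = (⅑)*(-1/12)*(-10) - 868 = 5/54 - 868 = -46867/54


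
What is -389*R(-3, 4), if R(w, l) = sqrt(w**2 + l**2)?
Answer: -1945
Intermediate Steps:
R(w, l) = sqrt(l**2 + w**2)
-389*R(-3, 4) = -389*sqrt(4**2 + (-3)**2) = -389*sqrt(16 + 9) = -389*sqrt(25) = -389*5 = -1945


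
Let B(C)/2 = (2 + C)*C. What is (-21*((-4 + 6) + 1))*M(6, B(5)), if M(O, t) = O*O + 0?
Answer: -2268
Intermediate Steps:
B(C) = 2*C*(2 + C) (B(C) = 2*((2 + C)*C) = 2*(C*(2 + C)) = 2*C*(2 + C))
M(O, t) = O² (M(O, t) = O² + 0 = O²)
(-21*((-4 + 6) + 1))*M(6, B(5)) = -21*((-4 + 6) + 1)*6² = -21*(2 + 1)*36 = -21*3*36 = -63*36 = -2268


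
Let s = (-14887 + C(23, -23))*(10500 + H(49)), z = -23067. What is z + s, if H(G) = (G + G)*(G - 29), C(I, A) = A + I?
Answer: -185515087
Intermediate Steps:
H(G) = 2*G*(-29 + G) (H(G) = (2*G)*(-29 + G) = 2*G*(-29 + G))
s = -185492020 (s = (-14887 + (-23 + 23))*(10500 + 2*49*(-29 + 49)) = (-14887 + 0)*(10500 + 2*49*20) = -14887*(10500 + 1960) = -14887*12460 = -185492020)
z + s = -23067 - 185492020 = -185515087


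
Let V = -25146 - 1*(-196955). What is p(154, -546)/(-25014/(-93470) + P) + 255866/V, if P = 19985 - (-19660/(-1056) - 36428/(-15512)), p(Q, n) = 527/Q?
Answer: 122219548001947627582/82058584249224611413 ≈ 1.4894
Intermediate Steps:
V = 171809 (V = -25146 + 196955 = 171809)
P = 1459929893/73128 (P = 19985 - (-19660*(-1/1056) - 36428*(-1/15512)) = 19985 - (4915/264 + 1301/554) = 19985 - 1*1533187/73128 = 19985 - 1533187/73128 = 1459929893/73128 ≈ 19964.)
p(154, -546)/(-25014/(-93470) + P) + 255866/V = (527/154)/(-25014/(-93470) + 1459929893/73128) + 255866/171809 = (527*(1/154))/(-25014*(-1/93470) + 1459929893/73128) + 255866*(1/171809) = 527/(154*(12507/46735 + 1459929893/73128)) + 255866/171809 = 527/(154*(68230738161251/3417637080)) + 255866/171809 = (527/154)*(3417637080/68230738161251) + 255866/171809 = 81867942780/477615167128757 + 255866/171809 = 122219548001947627582/82058584249224611413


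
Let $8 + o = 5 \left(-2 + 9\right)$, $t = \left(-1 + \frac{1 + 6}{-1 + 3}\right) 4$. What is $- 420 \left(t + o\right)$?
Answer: $-15540$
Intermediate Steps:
$t = 10$ ($t = \left(-1 + \frac{7}{2}\right) 4 = \frac{5}{2} \cdot 4 = 10$)
$o = 27$ ($o = -8 + 5 \left(-2 + 9\right) = -8 + 5 \cdot 7 = -8 + 35 = 27$)
$- 420 \left(t + o\right) = - 420 \left(10 + 27\right) = \left(-420\right) 37 = -15540$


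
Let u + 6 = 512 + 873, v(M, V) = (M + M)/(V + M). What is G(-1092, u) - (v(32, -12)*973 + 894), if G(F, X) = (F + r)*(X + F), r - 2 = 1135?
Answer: 44537/5 ≈ 8907.4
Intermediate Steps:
r = 1137 (r = 2 + 1135 = 1137)
v(M, V) = 2*M/(M + V) (v(M, V) = (2*M)/(M + V) = 2*M/(M + V))
u = 1379 (u = -6 + (512 + 873) = -6 + 1385 = 1379)
G(F, X) = (1137 + F)*(F + X) (G(F, X) = (F + 1137)*(X + F) = (1137 + F)*(F + X))
G(-1092, u) - (v(32, -12)*973 + 894) = ((-1092)² + 1137*(-1092) + 1137*1379 - 1092*1379) - ((2*32/(32 - 12))*973 + 894) = (1192464 - 1241604 + 1567923 - 1505868) - ((2*32/20)*973 + 894) = 12915 - ((2*32*(1/20))*973 + 894) = 12915 - ((16/5)*973 + 894) = 12915 - (15568/5 + 894) = 12915 - 1*20038/5 = 12915 - 20038/5 = 44537/5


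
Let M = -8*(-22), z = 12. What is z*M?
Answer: 2112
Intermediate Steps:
M = 176
z*M = 12*176 = 2112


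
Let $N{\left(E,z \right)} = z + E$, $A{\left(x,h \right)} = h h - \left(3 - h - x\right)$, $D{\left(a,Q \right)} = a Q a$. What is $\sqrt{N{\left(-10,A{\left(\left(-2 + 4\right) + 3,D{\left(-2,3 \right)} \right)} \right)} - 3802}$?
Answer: $3 i \sqrt{406} \approx 60.448 i$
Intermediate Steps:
$D{\left(a,Q \right)} = Q a^{2}$ ($D{\left(a,Q \right)} = Q a a = Q a^{2}$)
$A{\left(x,h \right)} = -3 + h + x + h^{2}$ ($A{\left(x,h \right)} = h^{2} - \left(3 - h - x\right) = h^{2} + \left(-3 + h + x\right) = -3 + h + x + h^{2}$)
$N{\left(E,z \right)} = E + z$
$\sqrt{N{\left(-10,A{\left(\left(-2 + 4\right) + 3,D{\left(-2,3 \right)} \right)} \right)} - 3802} = \sqrt{\left(-10 + \left(-3 + 3 \left(-2\right)^{2} + \left(\left(-2 + 4\right) + 3\right) + \left(3 \left(-2\right)^{2}\right)^{2}\right)\right) - 3802} = \sqrt{\left(-10 + \left(-3 + 3 \cdot 4 + \left(2 + 3\right) + \left(3 \cdot 4\right)^{2}\right)\right) - 3802} = \sqrt{\left(-10 + \left(-3 + 12 + 5 + 12^{2}\right)\right) - 3802} = \sqrt{\left(-10 + \left(-3 + 12 + 5 + 144\right)\right) - 3802} = \sqrt{\left(-10 + 158\right) - 3802} = \sqrt{148 - 3802} = \sqrt{-3654} = 3 i \sqrt{406}$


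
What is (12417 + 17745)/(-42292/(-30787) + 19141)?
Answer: 928597494/589336259 ≈ 1.5757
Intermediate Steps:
(12417 + 17745)/(-42292/(-30787) + 19141) = 30162/(-42292*(-1/30787) + 19141) = 30162/(42292/30787 + 19141) = 30162/(589336259/30787) = 30162*(30787/589336259) = 928597494/589336259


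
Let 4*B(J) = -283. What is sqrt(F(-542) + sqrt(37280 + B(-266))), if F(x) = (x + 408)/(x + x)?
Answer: sqrt(36314 + 15716374*sqrt(13))/542 ≈ 13.893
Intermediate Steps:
B(J) = -283/4 (B(J) = (1/4)*(-283) = -283/4)
F(x) = (408 + x)/(2*x) (F(x) = (408 + x)/((2*x)) = (408 + x)*(1/(2*x)) = (408 + x)/(2*x))
sqrt(F(-542) + sqrt(37280 + B(-266))) = sqrt((1/2)*(408 - 542)/(-542) + sqrt(37280 - 283/4)) = sqrt((1/2)*(-1/542)*(-134) + sqrt(148837/4)) = sqrt(67/542 + 107*sqrt(13)/2)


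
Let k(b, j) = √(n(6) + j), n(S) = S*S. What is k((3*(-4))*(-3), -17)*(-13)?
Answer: -13*√19 ≈ -56.666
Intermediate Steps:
n(S) = S²
k(b, j) = √(36 + j) (k(b, j) = √(6² + j) = √(36 + j))
k((3*(-4))*(-3), -17)*(-13) = √(36 - 17)*(-13) = √19*(-13) = -13*√19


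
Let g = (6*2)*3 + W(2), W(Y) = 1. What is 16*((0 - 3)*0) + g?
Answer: 37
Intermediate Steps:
g = 37 (g = (6*2)*3 + 1 = 12*3 + 1 = 36 + 1 = 37)
16*((0 - 3)*0) + g = 16*((0 - 3)*0) + 37 = 16*(-3*0) + 37 = 16*0 + 37 = 0 + 37 = 37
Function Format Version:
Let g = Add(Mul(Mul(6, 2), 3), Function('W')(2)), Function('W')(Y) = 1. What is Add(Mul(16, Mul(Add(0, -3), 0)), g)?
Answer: 37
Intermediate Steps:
g = 37 (g = Add(Mul(Mul(6, 2), 3), 1) = Add(Mul(12, 3), 1) = Add(36, 1) = 37)
Add(Mul(16, Mul(Add(0, -3), 0)), g) = Add(Mul(16, Mul(Add(0, -3), 0)), 37) = Add(Mul(16, Mul(-3, 0)), 37) = Add(Mul(16, 0), 37) = Add(0, 37) = 37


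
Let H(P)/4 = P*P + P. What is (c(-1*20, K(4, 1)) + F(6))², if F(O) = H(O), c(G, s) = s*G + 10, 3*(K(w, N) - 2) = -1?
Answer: 188356/9 ≈ 20928.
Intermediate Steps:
K(w, N) = 5/3 (K(w, N) = 2 + (⅓)*(-1) = 2 - ⅓ = 5/3)
c(G, s) = 10 + G*s (c(G, s) = G*s + 10 = 10 + G*s)
H(P) = 4*P + 4*P² (H(P) = 4*(P*P + P) = 4*(P² + P) = 4*(P + P²) = 4*P + 4*P²)
F(O) = 4*O*(1 + O)
(c(-1*20, K(4, 1)) + F(6))² = ((10 - 1*20*(5/3)) + 4*6*(1 + 6))² = ((10 - 20*5/3) + 4*6*7)² = ((10 - 100/3) + 168)² = (-70/3 + 168)² = (434/3)² = 188356/9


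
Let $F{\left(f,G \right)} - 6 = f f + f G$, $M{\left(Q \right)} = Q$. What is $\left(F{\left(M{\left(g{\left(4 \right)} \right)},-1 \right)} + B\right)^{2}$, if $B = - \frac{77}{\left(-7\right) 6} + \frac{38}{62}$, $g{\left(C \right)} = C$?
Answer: $\frac{14462809}{34596} \approx 418.05$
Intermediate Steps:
$F{\left(f,G \right)} = 6 + f^{2} + G f$ ($F{\left(f,G \right)} = 6 + \left(f f + f G\right) = 6 + \left(f^{2} + G f\right) = 6 + f^{2} + G f$)
$B = \frac{455}{186}$ ($B = - \frac{77}{-42} + 38 \cdot \frac{1}{62} = \left(-77\right) \left(- \frac{1}{42}\right) + \frac{19}{31} = \frac{11}{6} + \frac{19}{31} = \frac{455}{186} \approx 2.4462$)
$\left(F{\left(M{\left(g{\left(4 \right)} \right)},-1 \right)} + B\right)^{2} = \left(\left(6 + 4^{2} - 4\right) + \frac{455}{186}\right)^{2} = \left(\left(6 + 16 - 4\right) + \frac{455}{186}\right)^{2} = \left(18 + \frac{455}{186}\right)^{2} = \left(\frac{3803}{186}\right)^{2} = \frac{14462809}{34596}$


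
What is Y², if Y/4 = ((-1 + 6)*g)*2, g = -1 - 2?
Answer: 14400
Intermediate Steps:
g = -3
Y = -120 (Y = 4*(((-1 + 6)*(-3))*2) = 4*((5*(-3))*2) = 4*(-15*2) = 4*(-30) = -120)
Y² = (-120)² = 14400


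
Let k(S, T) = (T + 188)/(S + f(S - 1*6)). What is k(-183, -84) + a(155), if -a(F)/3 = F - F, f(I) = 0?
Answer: -104/183 ≈ -0.56831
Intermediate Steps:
a(F) = 0 (a(F) = -3*(F - F) = -3*0 = 0)
k(S, T) = (188 + T)/S (k(S, T) = (T + 188)/(S + 0) = (188 + T)/S)
k(-183, -84) + a(155) = (188 - 84)/(-183) + 0 = -1/183*104 + 0 = -104/183 + 0 = -104/183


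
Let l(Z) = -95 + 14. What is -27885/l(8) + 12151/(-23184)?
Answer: 23907467/69552 ≈ 343.74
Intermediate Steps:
l(Z) = -81
-27885/l(8) + 12151/(-23184) = -27885/(-81) + 12151/(-23184) = -27885*(-1/81) + 12151*(-1/23184) = 9295/27 - 12151/23184 = 23907467/69552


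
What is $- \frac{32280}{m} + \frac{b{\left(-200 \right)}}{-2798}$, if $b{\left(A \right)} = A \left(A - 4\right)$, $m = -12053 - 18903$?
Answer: $- \frac{146585670}{10826861} \approx -13.539$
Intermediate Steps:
$m = -30956$ ($m = -12053 - 18903 = -30956$)
$b{\left(A \right)} = A \left(-4 + A\right)$
$- \frac{32280}{m} + \frac{b{\left(-200 \right)}}{-2798} = - \frac{32280}{-30956} + \frac{\left(-200\right) \left(-4 - 200\right)}{-2798} = \left(-32280\right) \left(- \frac{1}{30956}\right) + \left(-200\right) \left(-204\right) \left(- \frac{1}{2798}\right) = \frac{8070}{7739} + 40800 \left(- \frac{1}{2798}\right) = \frac{8070}{7739} - \frac{20400}{1399} = - \frac{146585670}{10826861}$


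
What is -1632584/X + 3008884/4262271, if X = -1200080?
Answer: 1321177118623/639383272710 ≈ 2.0663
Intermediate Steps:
-1632584/X + 3008884/4262271 = -1632584/(-1200080) + 3008884/4262271 = -1632584*(-1/1200080) + 3008884*(1/4262271) = 204073/150010 + 3008884/4262271 = 1321177118623/639383272710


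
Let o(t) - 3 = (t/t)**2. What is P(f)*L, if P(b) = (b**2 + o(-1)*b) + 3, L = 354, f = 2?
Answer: 5310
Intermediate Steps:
o(t) = 4 (o(t) = 3 + (t/t)**2 = 3 + 1**2 = 3 + 1 = 4)
P(b) = 3 + b**2 + 4*b (P(b) = (b**2 + 4*b) + 3 = 3 + b**2 + 4*b)
P(f)*L = (3 + 2**2 + 4*2)*354 = (3 + 4 + 8)*354 = 15*354 = 5310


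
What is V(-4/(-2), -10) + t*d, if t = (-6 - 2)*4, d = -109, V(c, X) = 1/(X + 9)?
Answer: 3487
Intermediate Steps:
V(c, X) = 1/(9 + X)
t = -32 (t = -8*4 = -32)
V(-4/(-2), -10) + t*d = 1/(9 - 10) - 32*(-109) = 1/(-1) + 3488 = -1 + 3488 = 3487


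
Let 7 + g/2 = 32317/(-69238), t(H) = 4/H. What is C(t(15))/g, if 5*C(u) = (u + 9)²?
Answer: -668873699/581605875 ≈ -1.1500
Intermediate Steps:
C(u) = (9 + u)²/5 (C(u) = (u + 9)²/5 = (9 + u)²/5)
g = -516983/34619 (g = -14 + 2*(32317/(-69238)) = -14 + 2*(32317*(-1/69238)) = -14 + 2*(-32317/69238) = -14 - 32317/34619 = -516983/34619 ≈ -14.934)
C(t(15))/g = ((9 + 4/15)²/5)/(-516983/34619) = ((9 + 4*(1/15))²/5)*(-34619/516983) = ((9 + 4/15)²/5)*(-34619/516983) = ((139/15)²/5)*(-34619/516983) = ((⅕)*(19321/225))*(-34619/516983) = (19321/1125)*(-34619/516983) = -668873699/581605875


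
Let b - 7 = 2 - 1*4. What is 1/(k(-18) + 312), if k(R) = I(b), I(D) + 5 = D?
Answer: 1/312 ≈ 0.0032051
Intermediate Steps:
b = 5 (b = 7 + (2 - 1*4) = 7 + (2 - 4) = 7 - 2 = 5)
I(D) = -5 + D
k(R) = 0 (k(R) = -5 + 5 = 0)
1/(k(-18) + 312) = 1/(0 + 312) = 1/312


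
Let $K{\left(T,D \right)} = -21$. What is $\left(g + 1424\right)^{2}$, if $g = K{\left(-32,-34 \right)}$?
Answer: $1968409$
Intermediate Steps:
$g = -21$
$\left(g + 1424\right)^{2} = \left(-21 + 1424\right)^{2} = 1403^{2} = 1968409$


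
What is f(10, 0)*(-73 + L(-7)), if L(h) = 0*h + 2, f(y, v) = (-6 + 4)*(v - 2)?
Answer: -284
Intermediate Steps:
f(y, v) = 4 - 2*v (f(y, v) = -2*(-2 + v) = 4 - 2*v)
L(h) = 2 (L(h) = 0 + 2 = 2)
f(10, 0)*(-73 + L(-7)) = (4 - 2*0)*(-73 + 2) = (4 + 0)*(-71) = 4*(-71) = -284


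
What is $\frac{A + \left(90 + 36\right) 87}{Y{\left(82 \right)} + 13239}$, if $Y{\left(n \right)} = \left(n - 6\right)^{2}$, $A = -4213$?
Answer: $\frac{6749}{19015} \approx 0.35493$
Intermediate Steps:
$Y{\left(n \right)} = \left(-6 + n\right)^{2}$
$\frac{A + \left(90 + 36\right) 87}{Y{\left(82 \right)} + 13239} = \frac{-4213 + \left(90 + 36\right) 87}{\left(-6 + 82\right)^{2} + 13239} = \frac{-4213 + 126 \cdot 87}{76^{2} + 13239} = \frac{-4213 + 10962}{5776 + 13239} = \frac{6749}{19015}$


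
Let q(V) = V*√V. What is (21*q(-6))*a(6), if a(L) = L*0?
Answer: 0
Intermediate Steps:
a(L) = 0
q(V) = V^(3/2)
(21*q(-6))*a(6) = (21*(-6)^(3/2))*0 = (21*(-6*I*√6))*0 = -126*I*√6*0 = 0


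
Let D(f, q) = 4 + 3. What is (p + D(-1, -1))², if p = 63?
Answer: 4900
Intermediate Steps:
D(f, q) = 7
(p + D(-1, -1))² = (63 + 7)² = 70² = 4900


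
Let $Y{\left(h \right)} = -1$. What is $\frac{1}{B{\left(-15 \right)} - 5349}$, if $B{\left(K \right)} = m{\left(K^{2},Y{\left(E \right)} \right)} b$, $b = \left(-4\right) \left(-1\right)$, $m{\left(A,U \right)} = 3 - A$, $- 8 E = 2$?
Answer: $- \frac{1}{6237} \approx -0.00016033$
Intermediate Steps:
$E = - \frac{1}{4}$ ($E = \left(- \frac{1}{8}\right) 2 = - \frac{1}{4} \approx -0.25$)
$b = 4$
$B{\left(K \right)} = 12 - 4 K^{2}$ ($B{\left(K \right)} = \left(3 - K^{2}\right) 4 = 12 - 4 K^{2}$)
$\frac{1}{B{\left(-15 \right)} - 5349} = \frac{1}{\left(12 - 4 \left(-15\right)^{2}\right) - 5349} = \frac{1}{\left(12 - 900\right) - 5349} = \frac{1}{-888 - 5349} = \frac{1}{-6237} = - \frac{1}{6237}$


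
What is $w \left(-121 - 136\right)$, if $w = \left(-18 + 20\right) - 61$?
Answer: $15163$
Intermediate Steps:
$w = -59$ ($w = 2 - 61 = -59$)
$w \left(-121 - 136\right) = - 59 \left(-121 - 136\right) = \left(-59\right) \left(-257\right) = 15163$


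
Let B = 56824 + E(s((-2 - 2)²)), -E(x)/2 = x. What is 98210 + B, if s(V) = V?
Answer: 155002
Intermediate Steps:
E(x) = -2*x
B = 56792 (B = 56824 - 2*(-2 - 2)² = 56824 - 2*(-4)² = 56824 - 2*16 = 56824 - 32 = 56792)
98210 + B = 98210 + 56792 = 155002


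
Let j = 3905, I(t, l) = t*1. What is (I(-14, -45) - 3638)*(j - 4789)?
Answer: 3228368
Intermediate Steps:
I(t, l) = t
(I(-14, -45) - 3638)*(j - 4789) = (-14 - 3638)*(3905 - 4789) = -3652*(-884) = 3228368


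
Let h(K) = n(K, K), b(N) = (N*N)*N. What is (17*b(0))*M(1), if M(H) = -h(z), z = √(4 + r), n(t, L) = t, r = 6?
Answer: 0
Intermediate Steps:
b(N) = N³ (b(N) = N²*N = N³)
z = √10 (z = √(4 + 6) = √10 ≈ 3.1623)
h(K) = K
M(H) = -√10
(17*b(0))*M(1) = (17*0³)*(-√10) = (17*0)*(-√10) = 0*(-√10) = 0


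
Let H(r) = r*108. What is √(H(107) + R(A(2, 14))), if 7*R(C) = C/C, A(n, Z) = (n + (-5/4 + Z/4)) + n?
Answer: √566251/7 ≈ 107.50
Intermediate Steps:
H(r) = 108*r
A(n, Z) = -5/4 + 2*n + Z/4 (A(n, Z) = (n + (-5*¼ + Z*(¼))) + n = (n + (-5/4 + Z/4)) + n = (-5/4 + n + Z/4) + n = -5/4 + 2*n + Z/4)
R(C) = ⅐ (R(C) = (C/C)/7 = (⅐)*1 = ⅐)
√(H(107) + R(A(2, 14))) = √(108*107 + ⅐) = √(11556 + ⅐) = √(80893/7) = √566251/7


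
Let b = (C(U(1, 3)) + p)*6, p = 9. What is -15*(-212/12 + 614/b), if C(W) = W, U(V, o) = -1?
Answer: 585/8 ≈ 73.125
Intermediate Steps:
b = 48 (b = (-1 + 9)*6 = 8*6 = 48)
-15*(-212/12 + 614/b) = -15*(-212/12 + 614/48) = -15*(-212*1/12 + 614*(1/48)) = -15*(-53/3 + 307/24) = -15*(-39/8) = 585/8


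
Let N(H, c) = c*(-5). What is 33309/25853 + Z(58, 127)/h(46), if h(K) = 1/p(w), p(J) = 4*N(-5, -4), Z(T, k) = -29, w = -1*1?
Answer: -59945651/25853 ≈ -2318.7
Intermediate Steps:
N(H, c) = -5*c
w = -1
p(J) = 80 (p(J) = 4*(-5*(-4)) = 4*20 = 80)
h(K) = 1/80
33309/25853 + Z(58, 127)/h(46) = 33309/25853 - 29/1/80 = 33309*(1/25853) - 29*80 = 33309/25853 - 2320 = -59945651/25853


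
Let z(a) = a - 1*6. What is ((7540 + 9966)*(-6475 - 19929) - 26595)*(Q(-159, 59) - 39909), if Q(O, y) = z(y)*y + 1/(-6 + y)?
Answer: 901140735514455/53 ≈ 1.7003e+13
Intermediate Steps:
z(a) = -6 + a (z(a) = a - 6 = -6 + a)
Q(O, y) = 1/(-6 + y) + y*(-6 + y) (Q(O, y) = (-6 + y)*y + 1/(-6 + y) = y*(-6 + y) + 1/(-6 + y) = 1/(-6 + y) + y*(-6 + y))
((7540 + 9966)*(-6475 - 19929) - 26595)*(Q(-159, 59) - 39909) = ((7540 + 9966)*(-6475 - 19929) - 26595)*((1 + 59**3 - 12*59**2 + 36*59)/(-6 + 59) - 39909) = (17506*(-26404) - 26595)*((1 + 205379 - 12*3481 + 2124)/53 - 39909) = (-462228424 - 26595)*((1 + 205379 - 41772 + 2124)/53 - 39909) = -462255019*((1/53)*165732 - 39909) = -462255019*(165732/53 - 39909) = -462255019*(-1949445/53) = 901140735514455/53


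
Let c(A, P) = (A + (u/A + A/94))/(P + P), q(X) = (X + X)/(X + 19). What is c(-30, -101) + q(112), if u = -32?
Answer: 34601453/18655710 ≈ 1.8547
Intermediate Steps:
q(X) = 2*X/(19 + X) (q(X) = (2*X)/(19 + X) = 2*X/(19 + X))
c(A, P) = (-32/A + 95*A/94)/(2*P) (c(A, P) = (A + (-32/A + A/94))/(P + P) = (A + (-32/A + A*(1/94)))/((2*P)) = (A + (-32/A + A/94))*(1/(2*P)) = (-32/A + 95*A/94)*(1/(2*P)) = (-32/A + 95*A/94)/(2*P))
c(-30, -101) + q(112) = (1/188)*(-3008 + 95*(-30)²)/(-30*(-101)) + 2*112/(19 + 112) = (1/188)*(-1/30)*(-1/101)*(-3008 + 95*900) + 2*112/131 = (1/188)*(-1/30)*(-1/101)*(-3008 + 85500) + 2*112*(1/131) = (1/188)*(-1/30)*(-1/101)*82492 + 224/131 = 20623/142410 + 224/131 = 34601453/18655710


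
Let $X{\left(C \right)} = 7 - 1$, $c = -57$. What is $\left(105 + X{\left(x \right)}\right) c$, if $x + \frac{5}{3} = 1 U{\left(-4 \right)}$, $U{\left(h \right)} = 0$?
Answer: $-6327$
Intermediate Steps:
$x = - \frac{5}{3}$ ($x = - \frac{5}{3} + 1 \cdot 0 = - \frac{5}{3} + 0 = - \frac{5}{3} \approx -1.6667$)
$X{\left(C \right)} = 6$
$\left(105 + X{\left(x \right)}\right) c = \left(105 + 6\right) \left(-57\right) = 111 \left(-57\right) = -6327$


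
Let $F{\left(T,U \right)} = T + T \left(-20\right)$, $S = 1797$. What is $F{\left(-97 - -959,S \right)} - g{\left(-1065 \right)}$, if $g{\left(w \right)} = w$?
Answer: $-15313$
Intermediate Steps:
$F{\left(T,U \right)} = - 19 T$ ($F{\left(T,U \right)} = T - 20 T = - 19 T$)
$F{\left(-97 - -959,S \right)} - g{\left(-1065 \right)} = - 19 \left(-97 - -959\right) - -1065 = - 19 \left(-97 + 959\right) + 1065 = \left(-19\right) 862 + 1065 = -16378 + 1065 = -15313$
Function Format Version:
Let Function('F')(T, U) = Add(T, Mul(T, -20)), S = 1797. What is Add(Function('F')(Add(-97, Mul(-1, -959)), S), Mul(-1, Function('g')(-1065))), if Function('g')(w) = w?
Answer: -15313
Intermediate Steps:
Function('F')(T, U) = Mul(-19, T) (Function('F')(T, U) = Add(T, Mul(-20, T)) = Mul(-19, T))
Add(Function('F')(Add(-97, Mul(-1, -959)), S), Mul(-1, Function('g')(-1065))) = Add(Mul(-19, Add(-97, Mul(-1, -959))), Mul(-1, -1065)) = Add(Mul(-19, Add(-97, 959)), 1065) = Add(Mul(-19, 862), 1065) = Add(-16378, 1065) = -15313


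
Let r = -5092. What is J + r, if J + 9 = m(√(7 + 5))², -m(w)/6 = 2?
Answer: -4957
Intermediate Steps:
m(w) = -12 (m(w) = -6*2 = -12)
J = 135 (J = -9 + (-12)² = -9 + 144 = 135)
J + r = 135 - 5092 = -4957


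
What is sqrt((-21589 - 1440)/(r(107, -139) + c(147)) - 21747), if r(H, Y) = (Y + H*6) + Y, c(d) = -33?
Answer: I*sqrt(2390245666)/331 ≈ 147.7*I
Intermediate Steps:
r(H, Y) = 2*Y + 6*H (r(H, Y) = (Y + 6*H) + Y = 2*Y + 6*H)
sqrt((-21589 - 1440)/(r(107, -139) + c(147)) - 21747) = sqrt((-21589 - 1440)/((2*(-139) + 6*107) - 33) - 21747) = sqrt(-23029/((-278 + 642) - 33) - 21747) = sqrt(-23029/(364 - 33) - 21747) = sqrt(-23029/331 - 21747) = sqrt(-7221286/331) = I*sqrt(2390245666)/331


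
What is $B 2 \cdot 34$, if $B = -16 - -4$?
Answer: $-816$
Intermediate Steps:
$B = -12$ ($B = -16 + 4 = -12$)
$B 2 \cdot 34 = \left(-12\right) 2 \cdot 34 = \left(-24\right) 34 = -816$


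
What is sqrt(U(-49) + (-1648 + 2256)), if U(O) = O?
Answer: sqrt(559) ≈ 23.643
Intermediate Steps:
sqrt(U(-49) + (-1648 + 2256)) = sqrt(-49 + (-1648 + 2256)) = sqrt(-49 + 608) = sqrt(559)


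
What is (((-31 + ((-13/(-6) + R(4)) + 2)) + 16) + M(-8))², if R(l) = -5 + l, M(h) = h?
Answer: 14161/36 ≈ 393.36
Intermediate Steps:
(((-31 + ((-13/(-6) + R(4)) + 2)) + 16) + M(-8))² = (((-31 + ((-13/(-6) + (-5 + 4)) + 2)) + 16) - 8)² = (((-31 + ((-13*(-⅙) - 1) + 2)) + 16) - 8)² = (((-31 + ((13/6 - 1) + 2)) + 16) - 8)² = (((-31 + (7/6 + 2)) + 16) - 8)² = (((-31 + 19/6) + 16) - 8)² = ((-167/6 + 16) - 8)² = (-71/6 - 8)² = (-119/6)² = 14161/36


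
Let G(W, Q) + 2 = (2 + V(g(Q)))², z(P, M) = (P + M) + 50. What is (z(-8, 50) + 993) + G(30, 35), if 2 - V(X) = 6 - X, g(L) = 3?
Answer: 1084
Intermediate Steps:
V(X) = -4 + X (V(X) = 2 - (6 - X) = 2 + (-6 + X) = -4 + X)
z(P, M) = 50 + M + P (z(P, M) = (M + P) + 50 = 50 + M + P)
G(W, Q) = -1 (G(W, Q) = -2 + (2 + (-4 + 3))² = -2 + (2 - 1)² = -2 + 1² = -2 + 1 = -1)
(z(-8, 50) + 993) + G(30, 35) = ((50 + 50 - 8) + 993) - 1 = (92 + 993) - 1 = 1085 - 1 = 1084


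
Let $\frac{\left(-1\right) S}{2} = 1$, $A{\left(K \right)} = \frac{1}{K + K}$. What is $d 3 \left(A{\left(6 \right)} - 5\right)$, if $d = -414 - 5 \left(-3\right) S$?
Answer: $6549$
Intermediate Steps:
$A{\left(K \right)} = \frac{1}{2 K}$
$S = -2$ ($S = \left(-2\right) 1 = -2$)
$d = -444$ ($d = -414 - 5 \left(-3\right) \left(-2\right) = -414 - \left(-15\right) \left(-2\right) = -414 - 30 = -444$)
$d 3 \left(A{\left(6 \right)} - 5\right) = - 444 \cdot 3 \left(\frac{1}{2 \cdot 6} - 5\right) = - 444 \cdot 3 \left(\frac{1}{2} \cdot \frac{1}{6} - 5\right) = - 444 \cdot 3 \left(\frac{1}{12} - 5\right) = - 444 \cdot 3 \left(- \frac{59}{12}\right) = \left(-444\right) \left(- \frac{59}{4}\right) = 6549$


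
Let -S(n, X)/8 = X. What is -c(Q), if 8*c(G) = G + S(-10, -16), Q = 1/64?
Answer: -8193/512 ≈ -16.002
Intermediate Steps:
Q = 1/64 ≈ 0.015625
S(n, X) = -8*X
c(G) = 16 + G/8 (c(G) = (G - 8*(-16))/8 = (G + 128)/8 = (128 + G)/8 = 16 + G/8)
-c(Q) = -(16 + (⅛)*(1/64)) = -(16 + 1/512) = -1*8193/512 = -8193/512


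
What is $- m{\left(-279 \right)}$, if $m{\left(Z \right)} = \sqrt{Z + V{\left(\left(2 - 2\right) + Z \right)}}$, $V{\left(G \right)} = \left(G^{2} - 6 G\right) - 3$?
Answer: $- 49 \sqrt{33} \approx -281.48$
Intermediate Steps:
$V{\left(G \right)} = -3 + G^{2} - 6 G$
$m{\left(Z \right)} = \sqrt{-3 + Z^{2} - 5 Z}$ ($m{\left(Z \right)} = \sqrt{Z - \left(3 - \left(\left(2 - 2\right) + Z\right)^{2} + 6 \left(\left(2 - 2\right) + Z\right)\right)} = \sqrt{Z - \left(3 - \left(0 + Z\right)^{2} + 6 \left(0 + Z\right)\right)} = \sqrt{Z - \left(3 - Z^{2} + 6 Z\right)} = \sqrt{-3 + Z^{2} - 5 Z}$)
$- m{\left(-279 \right)} = - \sqrt{-3 + \left(-279\right)^{2} - -1395} = - \sqrt{-3 + 77841 + 1395} = - \sqrt{79233} = - 49 \sqrt{33}$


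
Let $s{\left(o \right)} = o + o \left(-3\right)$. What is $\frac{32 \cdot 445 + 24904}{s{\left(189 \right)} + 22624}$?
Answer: $\frac{2796}{1589} \approx 1.7596$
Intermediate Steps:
$s{\left(o \right)} = - 2 o$ ($s{\left(o \right)} = o - 3 o = - 2 o$)
$\frac{32 \cdot 445 + 24904}{s{\left(189 \right)} + 22624} = \frac{32 \cdot 445 + 24904}{\left(-2\right) 189 + 22624} = \frac{14240 + 24904}{-378 + 22624} = \frac{39144}{22246} = 39144 \cdot \frac{1}{22246} = \frac{2796}{1589}$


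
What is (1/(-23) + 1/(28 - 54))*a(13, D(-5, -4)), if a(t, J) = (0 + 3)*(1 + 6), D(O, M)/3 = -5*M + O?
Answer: -1029/598 ≈ -1.7207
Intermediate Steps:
D(O, M) = -15*M + 3*O (D(O, M) = 3*(-5*M + O) = 3*(O - 5*M) = -15*M + 3*O)
a(t, J) = 21 (a(t, J) = 3*7 = 21)
(1/(-23) + 1/(28 - 54))*a(13, D(-5, -4)) = (1/(-23) + 1/(28 - 54))*21 = (-1/23 + 1/(-26))*21 = (-1/23 - 1/26)*21 = -49/598*21 = -1029/598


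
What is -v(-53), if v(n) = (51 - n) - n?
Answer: -157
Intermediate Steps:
v(n) = 51 - 2*n
-v(-53) = -(51 - 2*(-53)) = -(51 + 106) = -1*157 = -157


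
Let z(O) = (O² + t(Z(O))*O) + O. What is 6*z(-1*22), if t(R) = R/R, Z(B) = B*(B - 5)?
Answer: 2640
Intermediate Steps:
Z(B) = B*(-5 + B)
t(R) = 1
z(O) = O² + 2*O (z(O) = (O² + 1*O) + O = (O² + O) + O = (O + O²) + O = O² + 2*O)
6*z(-1*22) = 6*((-1*22)*(2 - 1*22)) = 6*(-22*(2 - 22)) = 6*(-22*(-20)) = 6*440 = 2640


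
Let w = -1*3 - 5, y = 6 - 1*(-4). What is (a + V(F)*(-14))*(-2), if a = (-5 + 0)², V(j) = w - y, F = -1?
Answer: -554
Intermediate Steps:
y = 10 (y = 6 + 4 = 10)
w = -8 (w = -3 - 5 = -8)
V(j) = -18 (V(j) = -8 - 1*10 = -8 - 10 = -18)
a = 25 (a = (-5)² = 25)
(a + V(F)*(-14))*(-2) = (25 - 18*(-14))*(-2) = (25 + 252)*(-2) = 277*(-2) = -554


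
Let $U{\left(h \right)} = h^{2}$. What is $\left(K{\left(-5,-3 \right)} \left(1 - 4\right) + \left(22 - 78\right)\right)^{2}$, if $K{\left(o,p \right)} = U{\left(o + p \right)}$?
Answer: $61504$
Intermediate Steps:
$K{\left(o,p \right)} = \left(o + p\right)^{2}$
$\left(K{\left(-5,-3 \right)} \left(1 - 4\right) + \left(22 - 78\right)\right)^{2} = \left(\left(-5 - 3\right)^{2} \left(1 - 4\right) + \left(22 - 78\right)\right)^{2} = \left(\left(-8\right)^{2} \left(-3\right) + \left(22 - 78\right)\right)^{2} = \left(64 \left(-3\right) - 56\right)^{2} = \left(-192 - 56\right)^{2} = \left(-248\right)^{2} = 61504$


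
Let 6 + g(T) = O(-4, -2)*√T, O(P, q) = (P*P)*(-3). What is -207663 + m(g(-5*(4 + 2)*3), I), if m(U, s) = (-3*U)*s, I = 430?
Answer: -199923 + 185760*I*√10 ≈ -1.9992e+5 + 5.8743e+5*I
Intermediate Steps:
O(P, q) = -3*P² (O(P, q) = P²*(-3) = -3*P²)
g(T) = -6 - 48*√T (g(T) = -6 + (-3*(-4)²)*√T = -6 + (-3*16)*√T = -6 - 48*√T)
m(U, s) = -3*U*s
-207663 + m(g(-5*(4 + 2)*3), I) = -207663 - 3*(-6 - 48*√3*(I*√5*√(4 + 2)))*430 = -207663 - 3*(-6 - 48*√3*(I*√30))*430 = -207663 - 3*(-6 - 48*3*I*√10)*430 = -207663 - 3*(-6 - 144*I*√10)*430 = -207663 + (7740 + 185760*I*√10) = -199923 + 185760*I*√10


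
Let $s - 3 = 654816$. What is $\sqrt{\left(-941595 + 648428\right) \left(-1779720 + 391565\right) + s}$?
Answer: $2 \sqrt{101740472926} \approx 6.3794 \cdot 10^{5}$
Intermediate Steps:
$s = 654819$ ($s = 3 + 654816 = 654819$)
$\sqrt{\left(-941595 + 648428\right) \left(-1779720 + 391565\right) + s} = \sqrt{\left(-941595 + 648428\right) \left(-1779720 + 391565\right) + 654819} = \sqrt{\left(-293167\right) \left(-1388155\right) + 654819} = \sqrt{406961236885 + 654819} = \sqrt{406961891704} = 2 \sqrt{101740472926}$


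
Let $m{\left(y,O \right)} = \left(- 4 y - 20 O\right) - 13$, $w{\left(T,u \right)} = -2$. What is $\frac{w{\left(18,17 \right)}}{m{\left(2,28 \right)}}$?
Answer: $\frac{2}{581} \approx 0.0034423$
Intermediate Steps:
$m{\left(y,O \right)} = -13 - 20 O - 4 y$ ($m{\left(y,O \right)} = \left(- 20 O - 4 y\right) - 13 = -13 - 20 O - 4 y$)
$\frac{w{\left(18,17 \right)}}{m{\left(2,28 \right)}} = - \frac{2}{-13 - 560 - 8} = - \frac{2}{-581} = \left(-2\right) \left(- \frac{1}{581}\right) = \frac{2}{581}$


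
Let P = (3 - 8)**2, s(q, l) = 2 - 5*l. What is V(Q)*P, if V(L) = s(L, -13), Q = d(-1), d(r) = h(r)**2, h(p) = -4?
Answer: 1675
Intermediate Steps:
d(r) = 16 (d(r) = (-4)**2 = 16)
Q = 16
s(q, l) = 2 - 5*l
V(L) = 67 (V(L) = 2 - 5*(-13) = 2 + 65 = 67)
P = 25 (P = (-5)**2 = 25)
V(Q)*P = 67*25 = 1675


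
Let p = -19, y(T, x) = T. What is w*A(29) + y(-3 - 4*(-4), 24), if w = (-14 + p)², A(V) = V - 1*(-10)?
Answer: 42484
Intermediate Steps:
A(V) = 10 + V (A(V) = V + 10 = 10 + V)
w = 1089 (w = (-14 - 19)² = (-33)² = 1089)
w*A(29) + y(-3 - 4*(-4), 24) = 1089*(10 + 29) + (-3 - 4*(-4)) = 1089*39 + (-3 + 16) = 42471 + 13 = 42484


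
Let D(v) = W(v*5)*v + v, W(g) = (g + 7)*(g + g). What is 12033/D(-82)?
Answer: -12033/27097802 ≈ -0.00044406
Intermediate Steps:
W(g) = 2*g*(7 + g) (W(g) = (7 + g)*(2*g) = 2*g*(7 + g))
D(v) = v + 10*v²*(7 + 5*v) (D(v) = (2*(v*5)*(7 + v*5))*v + v = (2*(5*v)*(7 + 5*v))*v + v = (10*v*(7 + 5*v))*v + v = 10*v²*(7 + 5*v) + v = v + 10*v²*(7 + 5*v))
12033/D(-82) = 12033/((-82*(1 + 10*(-82)*(7 + 5*(-82))))) = 12033/((-82*(1 + 10*(-82)*(7 - 410)))) = 12033/((-82*(1 + 10*(-82)*(-403)))) = 12033/((-82*(1 + 330460))) = 12033/((-82*330461)) = 12033/(-27097802) = 12033*(-1/27097802) = -12033/27097802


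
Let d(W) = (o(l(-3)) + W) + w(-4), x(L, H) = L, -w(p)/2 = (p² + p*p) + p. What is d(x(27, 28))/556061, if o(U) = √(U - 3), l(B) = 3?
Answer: -29/556061 ≈ -5.2153e-5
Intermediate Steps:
w(p) = -4*p² - 2*p (w(p) = -2*((p² + p*p) + p) = -2*((p² + p²) + p) = -2*(2*p² + p) = -2*(p + 2*p²) = -4*p² - 2*p)
o(U) = √(-3 + U)
d(W) = -56 + W (d(W) = (√(-3 + 3) + W) - 2*(-4)*(1 + 2*(-4)) = (√0 + W) - 2*(-4)*(1 - 8) = (0 + W) - 2*(-4)*(-7) = W - 56 = -56 + W)
d(x(27, 28))/556061 = (-56 + 27)/556061 = -29*1/556061 = -29/556061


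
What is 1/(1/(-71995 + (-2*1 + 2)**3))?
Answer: -71995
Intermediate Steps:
1/(1/(-71995 + (-2*1 + 2)**3)) = 1/(1/(-71995 + (-2 + 2)**3)) = 1/(1/(-71995 + 0**3)) = 1/(1/(-71995 + 0)) = 1/(1/(-71995)) = 1/(-1/71995) = -71995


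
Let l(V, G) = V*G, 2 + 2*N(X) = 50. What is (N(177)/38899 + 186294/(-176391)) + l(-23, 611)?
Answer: -32143655839633/2287144503 ≈ -14054.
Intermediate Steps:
N(X) = 24 (N(X) = -1 + (½)*50 = -1 + 25 = 24)
l(V, G) = G*V
(N(177)/38899 + 186294/(-176391)) + l(-23, 611) = (24/38899 + 186294/(-176391)) + 611*(-23) = (24*(1/38899) + 186294*(-1/176391)) - 14053 = (24/38899 - 62098/58797) - 14053 = -2414138974/2287144503 - 14053 = -32143655839633/2287144503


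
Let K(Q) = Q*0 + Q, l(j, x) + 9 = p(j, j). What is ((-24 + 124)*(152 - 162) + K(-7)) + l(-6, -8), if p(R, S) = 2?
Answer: -1014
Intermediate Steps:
l(j, x) = -7 (l(j, x) = -9 + 2 = -7)
K(Q) = Q (K(Q) = 0 + Q = Q)
((-24 + 124)*(152 - 162) + K(-7)) + l(-6, -8) = ((-24 + 124)*(152 - 162) - 7) - 7 = (100*(-10) - 7) - 7 = (-1000 - 7) - 7 = -1007 - 7 = -1014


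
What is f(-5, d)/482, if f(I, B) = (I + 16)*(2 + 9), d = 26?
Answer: 121/482 ≈ 0.25104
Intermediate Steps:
f(I, B) = 176 + 11*I (f(I, B) = (16 + I)*11 = 176 + 11*I)
f(-5, d)/482 = (176 + 11*(-5))/482 = (176 - 55)*(1/482) = 121*(1/482) = 121/482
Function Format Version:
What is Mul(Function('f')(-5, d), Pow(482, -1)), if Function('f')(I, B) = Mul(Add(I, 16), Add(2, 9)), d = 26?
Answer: Rational(121, 482) ≈ 0.25104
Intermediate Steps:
Function('f')(I, B) = Add(176, Mul(11, I)) (Function('f')(I, B) = Mul(Add(16, I), 11) = Add(176, Mul(11, I)))
Mul(Function('f')(-5, d), Pow(482, -1)) = Mul(Add(176, Mul(11, -5)), Pow(482, -1)) = Mul(Add(176, -55), Rational(1, 482)) = Mul(121, Rational(1, 482)) = Rational(121, 482)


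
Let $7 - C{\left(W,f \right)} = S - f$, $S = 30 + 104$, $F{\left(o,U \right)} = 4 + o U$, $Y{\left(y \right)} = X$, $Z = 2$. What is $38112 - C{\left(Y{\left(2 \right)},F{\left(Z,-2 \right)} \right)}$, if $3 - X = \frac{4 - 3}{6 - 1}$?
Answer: $38239$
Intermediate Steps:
$X = \frac{14}{5}$ ($X = 3 - \frac{4 - 3}{6 - 1} = 3 - 1 \cdot \frac{1}{5} = 3 - \frac{1}{5} = \frac{14}{5} \approx 2.8$)
$Y{\left(y \right)} = \frac{14}{5}$
$F{\left(o,U \right)} = 4 + U o$
$S = 134$
$C{\left(W,f \right)} = -127 + f$ ($C{\left(W,f \right)} = 7 - \left(134 - f\right) = 7 + \left(-134 + f\right) = -127 + f$)
$38112 - C{\left(Y{\left(2 \right)},F{\left(Z,-2 \right)} \right)} = 38112 - \left(-127 + \left(4 - 4\right)\right) = 38112 - \left(-127 + 0\right) = 38112 - -127 = 38112 + 127 = 38239$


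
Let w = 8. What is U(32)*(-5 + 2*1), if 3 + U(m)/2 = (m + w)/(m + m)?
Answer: 57/4 ≈ 14.250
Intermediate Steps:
U(m) = -6 + (8 + m)/m (U(m) = -6 + 2*((m + 8)/(m + m)) = -6 + 2*((8 + m)/((2*m))) = -6 + 2*((8 + m)*(1/(2*m))) = -6 + 2*((8 + m)/(2*m)) = -6 + (8 + m)/m)
U(32)*(-5 + 2*1) = (-5 + 8/32)*(-5 + 2*1) = (-5 + 8*(1/32))*(-5 + 2) = (-5 + ¼)*(-3) = -19/4*(-3) = 57/4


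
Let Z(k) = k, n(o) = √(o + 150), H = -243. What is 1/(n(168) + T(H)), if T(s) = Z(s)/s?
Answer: -1/317 + √318/317 ≈ 0.053100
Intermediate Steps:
n(o) = √(150 + o)
T(s) = 1 (T(s) = s/s = 1)
1/(n(168) + T(H)) = 1/(√(150 + 168) + 1) = 1/(√318 + 1) = 1/(1 + √318)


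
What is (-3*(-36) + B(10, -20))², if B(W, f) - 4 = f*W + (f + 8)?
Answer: 10000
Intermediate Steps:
B(W, f) = 12 + f + W*f (B(W, f) = 4 + (f*W + (f + 8)) = 4 + (W*f + (8 + f)) = 4 + (8 + f + W*f) = 12 + f + W*f)
(-3*(-36) + B(10, -20))² = (-3*(-36) + (12 - 20 + 10*(-20)))² = (108 + (12 - 20 - 200))² = (108 - 208)² = (-100)² = 10000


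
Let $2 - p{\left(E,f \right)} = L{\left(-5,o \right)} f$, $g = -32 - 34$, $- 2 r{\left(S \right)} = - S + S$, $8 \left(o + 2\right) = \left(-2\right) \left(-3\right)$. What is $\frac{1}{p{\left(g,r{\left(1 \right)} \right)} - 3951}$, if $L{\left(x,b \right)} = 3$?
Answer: $- \frac{1}{3949} \approx -0.00025323$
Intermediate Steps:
$o = - \frac{5}{4}$ ($o = -2 + \frac{\left(-2\right) \left(-3\right)}{8} = -2 + \frac{1}{8} \cdot 6 = -2 + \frac{3}{4} = - \frac{5}{4} \approx -1.25$)
$r{\left(S \right)} = 0$ ($r{\left(S \right)} = - \frac{- S + S}{2} = \left(- \frac{1}{2}\right) 0 = 0$)
$g = -66$
$p{\left(E,f \right)} = 2 - 3 f$
$\frac{1}{p{\left(g,r{\left(1 \right)} \right)} - 3951} = \frac{1}{\left(2 - 0\right) - 3951} = \frac{1}{\left(2 + 0\right) - 3951} = \frac{1}{2 - 3951} = \frac{1}{-3949} = - \frac{1}{3949}$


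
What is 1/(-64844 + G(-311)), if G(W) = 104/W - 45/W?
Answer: -311/20166543 ≈ -1.5422e-5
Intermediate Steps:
G(W) = 59/W
1/(-64844 + G(-311)) = 1/(-64844 + 59/(-311)) = 1/(-64844 + 59*(-1/311)) = 1/(-64844 - 59/311) = 1/(-20166543/311) = -311/20166543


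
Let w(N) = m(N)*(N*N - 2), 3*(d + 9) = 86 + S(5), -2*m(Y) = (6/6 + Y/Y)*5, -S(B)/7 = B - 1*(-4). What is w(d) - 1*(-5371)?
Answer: 48349/9 ≈ 5372.1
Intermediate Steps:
S(B) = -28 - 7*B (S(B) = -7*(B - 1*(-4)) = -7*(B + 4) = -7*(4 + B) = -28 - 7*B)
m(Y) = -5 (m(Y) = -(6/6 + Y/Y)*5/2 = -(6*(⅙) + 1)*5/2 = -(1 + 1)*5/2 = -5)
d = -4/3 (d = -9 + (86 + (-28 - 7*5))/3 = -9 + (86 + (-28 - 35))/3 = -9 + (86 - 63)/3 = -9 + (⅓)*23 = -9 + 23/3 = -4/3 ≈ -1.3333)
w(N) = 10 - 5*N² (w(N) = -5*(N*N - 2) = -5*(N² - 2) = -5*(-2 + N²) = 10 - 5*N²)
w(d) - 1*(-5371) = (10 - 5*(-4/3)²) - 1*(-5371) = (10 - 5*16/9) + 5371 = (10 - 80/9) + 5371 = 10/9 + 5371 = 48349/9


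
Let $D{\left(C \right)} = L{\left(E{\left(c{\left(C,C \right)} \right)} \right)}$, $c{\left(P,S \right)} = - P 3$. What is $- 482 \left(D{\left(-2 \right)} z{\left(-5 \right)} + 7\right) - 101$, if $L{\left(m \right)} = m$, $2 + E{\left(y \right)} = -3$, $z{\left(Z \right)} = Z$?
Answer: $-15525$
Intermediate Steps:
$c{\left(P,S \right)} = - 3 P$
$E{\left(y \right)} = -5$ ($E{\left(y \right)} = -2 - 3 = -5$)
$D{\left(C \right)} = -5$
$- 482 \left(D{\left(-2 \right)} z{\left(-5 \right)} + 7\right) - 101 = - 482 \left(\left(-5\right) \left(-5\right) + 7\right) - 101 = - 482 \left(25 + 7\right) - 101 = \left(-482\right) 32 - 101 = -15424 - 101 = -15525$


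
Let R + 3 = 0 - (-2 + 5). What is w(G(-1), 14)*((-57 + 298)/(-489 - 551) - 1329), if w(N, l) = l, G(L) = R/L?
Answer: -9676807/520 ≈ -18609.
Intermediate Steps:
R = -6 (R = -3 + (0 - (-2 + 5)) = -3 + (0 - 1*3) = -3 + (0 - 3) = -3 - 3 = -6)
G(L) = -6/L
w(G(-1), 14)*((-57 + 298)/(-489 - 551) - 1329) = 14*((-57 + 298)/(-489 - 551) - 1329) = 14*(241/(-1040) - 1329) = 14*(241*(-1/1040) - 1329) = 14*(-241/1040 - 1329) = 14*(-1382401/1040) = -9676807/520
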